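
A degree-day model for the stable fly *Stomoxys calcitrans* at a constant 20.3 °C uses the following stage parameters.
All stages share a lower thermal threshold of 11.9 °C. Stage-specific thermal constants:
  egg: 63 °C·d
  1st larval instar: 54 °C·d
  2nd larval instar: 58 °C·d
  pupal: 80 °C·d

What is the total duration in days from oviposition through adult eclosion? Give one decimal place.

Daily accumulation at 20.3 °C = 20.3 − 11.9 = 8.4 DD/day.
Total K = 63 + 54 + 58 + 80 = 255 DD.
Total duration = 255 / 8.4 = 30.357 ≈ 30.4 days.

30.4 days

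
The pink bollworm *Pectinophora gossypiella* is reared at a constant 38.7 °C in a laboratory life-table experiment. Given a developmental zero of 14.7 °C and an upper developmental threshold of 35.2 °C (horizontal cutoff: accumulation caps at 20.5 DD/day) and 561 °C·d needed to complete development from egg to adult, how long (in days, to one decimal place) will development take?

Temperature 38.7 °C exceeds the upper threshold, so daily accumulation caps at 35.2 − 14.7 = 20.5 DD/day.
Duration = 561 / 20.5 = 27.366 ≈ 27.4 days.

27.4 days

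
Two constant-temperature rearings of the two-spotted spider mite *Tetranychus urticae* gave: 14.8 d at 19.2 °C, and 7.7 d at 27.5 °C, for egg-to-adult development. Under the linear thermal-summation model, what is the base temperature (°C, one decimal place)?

Under the model K = D·(T − T_b), so D₁·(T₁ − T_b) = D₂·(T₂ − T_b).
14.8·(19.2 − T_b) = 7.7·(27.5 − T_b)
T_b = (14.8·19.2 − 7.7·27.5) / (14.8 − 7.7) = 72.41 / 7.1 = 10.199 °C ≈ 10.2 °C.

10.2 °C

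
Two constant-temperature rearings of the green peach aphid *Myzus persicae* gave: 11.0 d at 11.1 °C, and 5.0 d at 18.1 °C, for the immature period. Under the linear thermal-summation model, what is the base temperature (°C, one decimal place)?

Equal thermal constants: D₁(T₁ − T_b) = D₂(T₂ − T_b).
11.0·(11.1 − T_b) = 5.0·(18.1 − T_b)
T_b = (11.0·11.1 − 5.0·18.1) / (11.0 − 5.0) = 31.60 / 6.0 = 5.267 °C ≈ 5.3 °C.

5.3 °C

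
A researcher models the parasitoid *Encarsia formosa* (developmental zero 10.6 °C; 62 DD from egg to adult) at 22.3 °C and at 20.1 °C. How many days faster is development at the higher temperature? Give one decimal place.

At 22.3 °C: 62 / (22.3 − 10.6) = 62 / 11.7 = 5.299 d.
At 20.1 °C: 62 / (20.1 − 10.6) = 62 / 9.5 = 6.526 d.
Difference = |5.299 − 6.526| = 1.227 ≈ 1.2 days.

1.2 days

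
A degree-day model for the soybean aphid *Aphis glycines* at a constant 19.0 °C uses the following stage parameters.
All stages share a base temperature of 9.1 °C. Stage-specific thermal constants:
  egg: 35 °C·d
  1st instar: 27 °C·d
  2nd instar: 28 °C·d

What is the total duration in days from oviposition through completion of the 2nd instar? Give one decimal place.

9.1 days

Daily accumulation at 19.0 °C = 19.0 − 9.1 = 9.9 DD/day.
Total K = 35 + 27 + 28 = 90 DD.
Total duration = 90 / 9.9 = 9.091 ≈ 9.1 days.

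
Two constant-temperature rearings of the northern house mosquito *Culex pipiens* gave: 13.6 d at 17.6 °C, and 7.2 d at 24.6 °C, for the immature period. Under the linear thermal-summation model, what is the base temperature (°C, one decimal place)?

9.7 °C

Under the model K = D·(T − T_b), so D₁·(T₁ − T_b) = D₂·(T₂ − T_b).
13.6·(17.6 − T_b) = 7.2·(24.6 − T_b)
T_b = (13.6·17.6 − 7.2·24.6) / (13.6 − 7.2) = 62.24 / 6.4 = 9.725 °C ≈ 9.7 °C.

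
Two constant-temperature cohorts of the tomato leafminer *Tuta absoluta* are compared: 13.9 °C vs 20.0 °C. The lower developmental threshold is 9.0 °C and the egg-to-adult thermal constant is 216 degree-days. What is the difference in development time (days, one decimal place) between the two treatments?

24.4 days

At 13.9 °C: 216 / (13.9 − 9.0) = 216 / 4.9 = 44.082 d.
At 20.0 °C: 216 / (20.0 − 9.0) = 216 / 11.0 = 19.636 d.
Difference = |44.082 − 19.636| = 24.445 ≈ 24.4 days.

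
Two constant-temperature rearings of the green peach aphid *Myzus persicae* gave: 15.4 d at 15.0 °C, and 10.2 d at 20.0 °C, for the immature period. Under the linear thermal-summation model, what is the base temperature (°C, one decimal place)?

5.2 °C

Equal thermal constants: D₁(T₁ − T_b) = D₂(T₂ − T_b).
15.4·(15.0 − T_b) = 10.2·(20.0 − T_b)
T_b = (15.4·15.0 − 10.2·20.0) / (15.4 − 10.2) = 27.00 / 5.2 = 5.192 °C ≈ 5.2 °C.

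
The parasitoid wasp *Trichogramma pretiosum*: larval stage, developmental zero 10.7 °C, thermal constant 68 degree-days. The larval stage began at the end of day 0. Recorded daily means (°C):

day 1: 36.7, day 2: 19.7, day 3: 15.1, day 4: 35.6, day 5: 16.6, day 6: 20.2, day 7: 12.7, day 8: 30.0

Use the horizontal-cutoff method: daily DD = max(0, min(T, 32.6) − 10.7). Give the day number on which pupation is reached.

day 6

Daily DD above 10.7 °C (capped at 21.9): 21.9, 9.0, 4.4, 21.9, 5.9, 9.5, 2.0, 19.3.
Cumulative: 21.9, 30.9, 35.3, 57.2, 63.1, 72.6, 74.6, 93.9.
The total first reaches 68 DD on day 6.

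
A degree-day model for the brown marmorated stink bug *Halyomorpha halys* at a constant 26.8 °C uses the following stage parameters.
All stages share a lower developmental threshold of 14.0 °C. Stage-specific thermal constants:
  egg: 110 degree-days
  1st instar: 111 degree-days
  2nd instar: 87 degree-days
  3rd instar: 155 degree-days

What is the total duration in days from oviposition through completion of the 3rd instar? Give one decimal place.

36.2 days

Daily accumulation at 26.8 °C = 26.8 − 14.0 = 12.8 DD/day.
Total K = 110 + 111 + 87 + 155 = 463 DD.
Total duration = 463 / 12.8 = 36.172 ≈ 36.2 days.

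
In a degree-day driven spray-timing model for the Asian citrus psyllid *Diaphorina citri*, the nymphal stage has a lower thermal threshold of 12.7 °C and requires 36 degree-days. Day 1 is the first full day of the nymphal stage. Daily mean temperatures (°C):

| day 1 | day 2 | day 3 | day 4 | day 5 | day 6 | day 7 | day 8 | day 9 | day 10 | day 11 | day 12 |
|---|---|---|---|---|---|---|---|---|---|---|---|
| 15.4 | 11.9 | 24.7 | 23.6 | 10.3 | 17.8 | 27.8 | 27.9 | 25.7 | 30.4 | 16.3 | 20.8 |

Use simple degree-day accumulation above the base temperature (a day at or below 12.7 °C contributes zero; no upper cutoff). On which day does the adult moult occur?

Daily DD above 12.7 °C: 2.7, 0.0, 12.0, 10.9, 0.0, 5.1, 15.1, 15.2, 13.0, 17.7, 3.6, 8.1.
Cumulative: 2.7, 2.7, 14.7, 25.6, 25.6, 30.7, 45.8, 61.0, 74.0, 91.7, 95.3, 103.4.
The total first reaches 36 DD on day 7.

day 7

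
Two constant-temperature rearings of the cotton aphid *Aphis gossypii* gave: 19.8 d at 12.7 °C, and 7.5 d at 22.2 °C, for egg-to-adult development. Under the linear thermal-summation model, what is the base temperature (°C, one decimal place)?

6.9 °C

Linear rate model ⇒ the product D·(T − T_b) is constant across temperatures.
19.8·(12.7 − T_b) = 7.5·(22.2 − T_b)
T_b = (19.8·12.7 − 7.5·22.2) / (19.8 − 7.5) = 84.96 / 12.3 = 6.907 °C ≈ 6.9 °C.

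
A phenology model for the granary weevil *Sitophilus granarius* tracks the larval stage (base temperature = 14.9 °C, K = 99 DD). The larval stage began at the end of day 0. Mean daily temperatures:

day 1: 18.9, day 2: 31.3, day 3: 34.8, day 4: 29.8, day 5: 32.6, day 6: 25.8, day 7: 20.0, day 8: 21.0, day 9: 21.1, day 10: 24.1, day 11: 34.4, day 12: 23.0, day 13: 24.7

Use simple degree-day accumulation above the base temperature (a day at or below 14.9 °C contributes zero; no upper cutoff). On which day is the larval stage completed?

Daily DD above 14.9 °C: 4.0, 16.4, 19.9, 14.9, 17.7, 10.9, 5.1, 6.1, 6.2, 9.2, 19.5, 8.1, 9.8.
Cumulative: 4.0, 20.4, 40.3, 55.2, 72.9, 83.8, 88.9, 95.0, 101.2, 110.4, 129.9, 138.0, 147.8.
The total first reaches 99 DD on day 9.

day 9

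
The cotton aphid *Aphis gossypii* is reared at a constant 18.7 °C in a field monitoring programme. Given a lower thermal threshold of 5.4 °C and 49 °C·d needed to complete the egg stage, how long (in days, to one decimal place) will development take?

3.7 days

Daily accumulation = 18.7 − 5.4 = 13.3 DD/day.
Duration = 49 / 13.3 = 3.684 ≈ 3.7 days.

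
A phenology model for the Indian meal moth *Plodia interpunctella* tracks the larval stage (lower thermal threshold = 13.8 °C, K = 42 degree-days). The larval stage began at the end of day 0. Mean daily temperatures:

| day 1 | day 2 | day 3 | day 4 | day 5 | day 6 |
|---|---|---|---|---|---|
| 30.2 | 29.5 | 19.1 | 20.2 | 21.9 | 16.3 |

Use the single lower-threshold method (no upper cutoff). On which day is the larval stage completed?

Daily DD above 13.8 °C: 16.4, 15.7, 5.3, 6.4, 8.1, 2.5.
Cumulative: 16.4, 32.1, 37.4, 43.8, 51.9, 54.4.
The total first reaches 42 DD on day 4.

day 4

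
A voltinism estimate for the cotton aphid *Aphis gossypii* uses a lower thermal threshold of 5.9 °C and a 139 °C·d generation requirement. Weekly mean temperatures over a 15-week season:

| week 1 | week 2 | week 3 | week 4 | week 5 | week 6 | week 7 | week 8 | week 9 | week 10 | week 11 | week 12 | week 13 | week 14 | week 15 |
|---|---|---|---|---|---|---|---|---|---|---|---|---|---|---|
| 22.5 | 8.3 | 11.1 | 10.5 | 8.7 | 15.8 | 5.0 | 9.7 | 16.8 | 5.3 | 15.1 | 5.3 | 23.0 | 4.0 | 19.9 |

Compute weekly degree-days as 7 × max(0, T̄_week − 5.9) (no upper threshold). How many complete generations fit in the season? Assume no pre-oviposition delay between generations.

Weekly DD (7 × max(0, T̄ − 5.9)): 116.2, 16.8, 36.4, 32.2, 19.6, 69.3, 0.0, 26.6, 76.3, 0.0, 64.4, 0.0, 119.7, 0.0, 98.0.
Season total = 675.5 DD.
Complete generations = ⌊675.5 / 139⌋ = 4.

4 generations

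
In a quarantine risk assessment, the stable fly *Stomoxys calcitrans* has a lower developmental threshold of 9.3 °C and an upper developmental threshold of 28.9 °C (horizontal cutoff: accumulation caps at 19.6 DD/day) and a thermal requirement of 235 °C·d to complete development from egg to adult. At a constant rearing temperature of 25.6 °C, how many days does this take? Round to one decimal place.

14.4 days

Daily accumulation = 25.6 − 9.3 = 16.3 DD/day.
Duration = 235 / 16.3 = 14.417 ≈ 14.4 days.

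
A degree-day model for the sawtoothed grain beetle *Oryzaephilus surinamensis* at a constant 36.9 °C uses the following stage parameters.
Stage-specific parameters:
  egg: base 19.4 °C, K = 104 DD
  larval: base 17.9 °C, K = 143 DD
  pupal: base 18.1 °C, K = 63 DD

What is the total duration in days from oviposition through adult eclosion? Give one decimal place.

egg: 104 / (36.9 − 19.4) = 104 / 17.5 = 5.943 d.
larval: 143 / (36.9 − 17.9) = 143 / 19.0 = 7.526 d.
pupal: 63 / (36.9 − 18.1) = 63 / 18.8 = 3.351 d.
Sum = 16.820 ≈ 16.8 days.

16.8 days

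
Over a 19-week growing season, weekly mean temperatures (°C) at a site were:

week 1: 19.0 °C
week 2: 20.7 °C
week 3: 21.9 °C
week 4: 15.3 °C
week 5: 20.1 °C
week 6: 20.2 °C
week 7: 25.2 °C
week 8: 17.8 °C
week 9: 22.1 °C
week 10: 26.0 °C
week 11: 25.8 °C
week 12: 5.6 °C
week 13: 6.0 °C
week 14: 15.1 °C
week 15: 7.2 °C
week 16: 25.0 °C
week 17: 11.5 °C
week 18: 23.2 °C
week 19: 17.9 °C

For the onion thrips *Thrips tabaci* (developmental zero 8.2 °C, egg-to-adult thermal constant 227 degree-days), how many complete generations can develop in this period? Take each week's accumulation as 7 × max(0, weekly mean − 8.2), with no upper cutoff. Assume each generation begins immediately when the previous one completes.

6 generations

Weekly DD (7 × max(0, T̄ − 8.2)): 75.6, 87.5, 95.9, 49.7, 83.3, 84.0, 119.0, 67.2, 97.3, 124.6, 123.2, 0.0, 0.0, 48.3, 0.0, 117.6, 23.1, 105.0, 67.9.
Season total = 1369.2 DD.
Complete generations = ⌊1369.2 / 227⌋ = 6.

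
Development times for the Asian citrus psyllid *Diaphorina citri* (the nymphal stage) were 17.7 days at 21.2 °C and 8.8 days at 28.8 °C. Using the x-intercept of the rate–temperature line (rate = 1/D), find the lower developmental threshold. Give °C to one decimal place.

13.7 °C

Under the model K = D·(T − T_b), so D₁·(T₁ − T_b) = D₂·(T₂ − T_b).
17.7·(21.2 − T_b) = 8.8·(28.8 − T_b)
T_b = (17.7·21.2 − 8.8·28.8) / (17.7 − 8.8) = 121.80 / 8.9 = 13.685 °C ≈ 13.7 °C.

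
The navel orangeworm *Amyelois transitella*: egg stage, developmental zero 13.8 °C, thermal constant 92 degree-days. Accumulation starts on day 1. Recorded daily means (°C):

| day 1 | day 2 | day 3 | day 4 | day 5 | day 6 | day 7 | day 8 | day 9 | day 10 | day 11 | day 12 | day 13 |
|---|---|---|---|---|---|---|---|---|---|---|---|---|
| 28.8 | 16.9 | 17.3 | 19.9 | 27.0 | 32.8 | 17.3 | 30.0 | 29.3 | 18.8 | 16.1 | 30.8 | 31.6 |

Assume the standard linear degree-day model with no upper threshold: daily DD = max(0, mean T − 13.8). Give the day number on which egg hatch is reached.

day 9

Daily DD above 13.8 °C: 15.0, 3.1, 3.5, 6.1, 13.2, 19.0, 3.5, 16.2, 15.5, 5.0, 2.3, 17.0, 17.8.
Cumulative: 15.0, 18.1, 21.6, 27.7, 40.9, 59.9, 63.4, 79.6, 95.1, 100.1, 102.4, 119.4, 137.2.
The total first reaches 92 DD on day 9.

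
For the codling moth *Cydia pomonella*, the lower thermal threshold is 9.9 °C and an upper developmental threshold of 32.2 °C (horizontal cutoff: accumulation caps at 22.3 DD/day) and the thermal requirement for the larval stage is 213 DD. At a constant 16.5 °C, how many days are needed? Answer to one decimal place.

32.3 days

Daily accumulation = 16.5 − 9.9 = 6.6 DD/day.
Duration = 213 / 6.6 = 32.273 ≈ 32.3 days.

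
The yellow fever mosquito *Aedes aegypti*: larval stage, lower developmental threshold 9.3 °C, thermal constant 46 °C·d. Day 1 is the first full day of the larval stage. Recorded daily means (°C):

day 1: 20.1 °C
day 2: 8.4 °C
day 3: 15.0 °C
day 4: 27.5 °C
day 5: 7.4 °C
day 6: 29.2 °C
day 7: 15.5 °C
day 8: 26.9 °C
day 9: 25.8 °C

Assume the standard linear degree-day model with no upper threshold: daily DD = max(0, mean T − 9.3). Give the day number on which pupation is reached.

Daily DD above 9.3 °C: 10.8, 0.0, 5.7, 18.2, 0.0, 19.9, 6.2, 17.6, 16.5.
Cumulative: 10.8, 10.8, 16.5, 34.7, 34.7, 54.6, 60.8, 78.4, 94.9.
The total first reaches 46 DD on day 6.

day 6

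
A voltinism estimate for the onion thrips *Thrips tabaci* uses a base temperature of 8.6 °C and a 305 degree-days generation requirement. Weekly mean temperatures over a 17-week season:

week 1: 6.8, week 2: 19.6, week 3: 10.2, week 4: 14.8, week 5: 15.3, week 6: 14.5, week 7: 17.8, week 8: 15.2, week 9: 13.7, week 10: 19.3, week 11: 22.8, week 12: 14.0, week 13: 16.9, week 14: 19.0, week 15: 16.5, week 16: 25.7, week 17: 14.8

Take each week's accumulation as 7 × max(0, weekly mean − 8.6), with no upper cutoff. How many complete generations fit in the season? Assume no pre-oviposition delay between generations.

Weekly DD (7 × max(0, T̄ − 8.6)): 0.0, 77.0, 11.2, 43.4, 46.9, 41.3, 64.4, 46.2, 35.7, 74.9, 99.4, 37.8, 58.1, 72.8, 55.3, 119.7, 43.4.
Season total = 927.5 DD.
Complete generations = ⌊927.5 / 305⌋ = 3.

3 generations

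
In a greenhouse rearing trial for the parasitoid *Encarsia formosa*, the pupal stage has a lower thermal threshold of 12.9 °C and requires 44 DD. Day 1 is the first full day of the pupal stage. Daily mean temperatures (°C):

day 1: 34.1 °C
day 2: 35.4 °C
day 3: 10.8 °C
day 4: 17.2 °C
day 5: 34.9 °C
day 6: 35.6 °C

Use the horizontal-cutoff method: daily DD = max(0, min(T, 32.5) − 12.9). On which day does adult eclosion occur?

day 5

Daily DD above 12.9 °C (capped at 19.6): 19.6, 19.6, 0.0, 4.3, 19.6, 19.6.
Cumulative: 19.6, 39.2, 39.2, 43.5, 63.1, 82.7.
The total first reaches 44 DD on day 5.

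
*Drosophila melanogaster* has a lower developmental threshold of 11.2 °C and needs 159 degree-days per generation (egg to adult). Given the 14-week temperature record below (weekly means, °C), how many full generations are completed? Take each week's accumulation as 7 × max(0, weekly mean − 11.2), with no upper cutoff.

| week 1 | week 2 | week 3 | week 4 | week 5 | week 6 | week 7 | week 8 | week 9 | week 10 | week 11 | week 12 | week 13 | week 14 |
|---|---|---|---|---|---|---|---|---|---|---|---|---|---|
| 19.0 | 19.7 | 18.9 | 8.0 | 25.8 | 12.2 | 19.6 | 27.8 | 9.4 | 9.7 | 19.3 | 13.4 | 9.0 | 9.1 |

3 generations

Weekly DD (7 × max(0, T̄ − 11.2)): 54.6, 59.5, 53.9, 0.0, 102.2, 7.0, 58.8, 116.2, 0.0, 0.0, 56.7, 15.4, 0.0, 0.0.
Season total = 524.3 DD.
Complete generations = ⌊524.3 / 159⌋ = 3.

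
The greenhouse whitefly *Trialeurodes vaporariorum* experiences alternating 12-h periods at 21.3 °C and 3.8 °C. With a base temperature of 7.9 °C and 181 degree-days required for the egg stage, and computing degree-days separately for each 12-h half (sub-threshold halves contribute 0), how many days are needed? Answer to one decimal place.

Day half: max(0, 21.3 − 7.9) × 0.5 = 13.4 × 0.5 = 6.70 DD.
Night half: max(0, 3.8 − 7.9) × 0.5 = 0.0 × 0.5 = 0.00 DD.
Per 24 h: 6.70 DD/day.
Duration = 181 / 6.70 = 27.015 ≈ 27.0 days.

27.0 days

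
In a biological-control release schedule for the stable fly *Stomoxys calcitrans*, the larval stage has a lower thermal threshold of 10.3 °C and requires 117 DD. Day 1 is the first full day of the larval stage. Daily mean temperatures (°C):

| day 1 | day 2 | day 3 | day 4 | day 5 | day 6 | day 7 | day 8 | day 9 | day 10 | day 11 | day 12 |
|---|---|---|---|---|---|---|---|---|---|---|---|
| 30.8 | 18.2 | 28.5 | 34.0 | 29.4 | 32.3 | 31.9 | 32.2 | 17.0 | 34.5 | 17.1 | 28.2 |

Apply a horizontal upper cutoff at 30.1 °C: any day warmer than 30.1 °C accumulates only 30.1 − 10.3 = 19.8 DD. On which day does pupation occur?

day 7

Daily DD above 10.3 °C (capped at 19.8): 19.8, 7.9, 18.2, 19.8, 19.1, 19.8, 19.8, 19.8, 6.7, 19.8, 6.8, 17.9.
Cumulative: 19.8, 27.7, 45.9, 65.7, 84.8, 104.6, 124.4, 144.2, 150.9, 170.7, 177.5, 195.4.
The total first reaches 117 DD on day 7.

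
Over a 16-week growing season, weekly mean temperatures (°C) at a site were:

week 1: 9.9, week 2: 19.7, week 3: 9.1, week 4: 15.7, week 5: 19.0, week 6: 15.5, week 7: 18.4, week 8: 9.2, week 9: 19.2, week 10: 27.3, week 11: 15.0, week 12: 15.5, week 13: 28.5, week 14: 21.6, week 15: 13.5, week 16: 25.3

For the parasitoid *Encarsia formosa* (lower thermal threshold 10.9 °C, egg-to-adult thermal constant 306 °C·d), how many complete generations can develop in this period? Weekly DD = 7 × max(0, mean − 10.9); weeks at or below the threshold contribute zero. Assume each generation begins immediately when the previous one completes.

2 generations

Weekly DD (7 × max(0, T̄ − 10.9)): 0.0, 61.6, 0.0, 33.6, 56.7, 32.2, 52.5, 0.0, 58.1, 114.8, 28.7, 32.2, 123.2, 74.9, 18.2, 100.8.
Season total = 787.5 DD.
Complete generations = ⌊787.5 / 306⌋ = 2.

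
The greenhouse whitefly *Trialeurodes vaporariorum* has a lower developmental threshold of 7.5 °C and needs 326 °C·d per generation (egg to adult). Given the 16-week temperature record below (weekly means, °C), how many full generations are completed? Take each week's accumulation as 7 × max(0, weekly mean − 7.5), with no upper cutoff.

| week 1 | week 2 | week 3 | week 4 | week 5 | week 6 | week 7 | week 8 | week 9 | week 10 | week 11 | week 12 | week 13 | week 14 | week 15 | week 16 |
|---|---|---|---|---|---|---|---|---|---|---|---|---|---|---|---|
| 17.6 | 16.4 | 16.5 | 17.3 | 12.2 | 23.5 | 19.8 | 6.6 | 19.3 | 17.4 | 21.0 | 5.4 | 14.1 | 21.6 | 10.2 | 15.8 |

2 generations

Weekly DD (7 × max(0, T̄ − 7.5)): 70.7, 62.3, 63.0, 68.6, 32.9, 112.0, 86.1, 0.0, 82.6, 69.3, 94.5, 0.0, 46.2, 98.7, 18.9, 58.1.
Season total = 963.9 DD.
Complete generations = ⌊963.9 / 326⌋ = 2.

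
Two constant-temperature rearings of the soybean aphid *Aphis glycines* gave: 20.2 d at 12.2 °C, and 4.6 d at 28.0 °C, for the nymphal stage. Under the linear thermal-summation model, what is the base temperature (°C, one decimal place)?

Linear rate model ⇒ the product D·(T − T_b) is constant across temperatures.
20.2·(12.2 − T_b) = 4.6·(28.0 − T_b)
T_b = (20.2·12.2 − 4.6·28.0) / (20.2 − 4.6) = 117.64 / 15.6 = 7.541 °C ≈ 7.5 °C.

7.5 °C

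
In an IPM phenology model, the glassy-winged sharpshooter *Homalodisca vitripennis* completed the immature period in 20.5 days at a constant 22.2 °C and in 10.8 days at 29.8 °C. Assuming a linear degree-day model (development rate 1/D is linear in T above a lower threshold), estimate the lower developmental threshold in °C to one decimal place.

13.7 °C

Under the model K = D·(T − T_b), so D₁·(T₁ − T_b) = D₂·(T₂ − T_b).
20.5·(22.2 − T_b) = 10.8·(29.8 − T_b)
T_b = (20.5·22.2 − 10.8·29.8) / (20.5 − 10.8) = 133.26 / 9.7 = 13.738 °C ≈ 13.7 °C.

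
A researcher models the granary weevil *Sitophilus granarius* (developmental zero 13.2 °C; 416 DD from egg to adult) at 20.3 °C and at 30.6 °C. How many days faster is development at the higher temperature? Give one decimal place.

34.7 days

At 20.3 °C: 416 / (20.3 − 13.2) = 416 / 7.1 = 58.592 d.
At 30.6 °C: 416 / (30.6 − 13.2) = 416 / 17.4 = 23.908 d.
Difference = |58.592 − 23.908| = 34.684 ≈ 34.7 days.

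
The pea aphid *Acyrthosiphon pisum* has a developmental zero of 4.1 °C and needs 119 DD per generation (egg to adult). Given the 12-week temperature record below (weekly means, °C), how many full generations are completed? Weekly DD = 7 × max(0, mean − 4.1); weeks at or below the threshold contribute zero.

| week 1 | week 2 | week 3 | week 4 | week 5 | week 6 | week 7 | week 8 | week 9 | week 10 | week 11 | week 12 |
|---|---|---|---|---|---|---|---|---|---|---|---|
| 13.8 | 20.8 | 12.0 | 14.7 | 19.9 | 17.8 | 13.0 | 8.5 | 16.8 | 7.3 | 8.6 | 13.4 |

Weekly DD (7 × max(0, T̄ − 4.1)): 67.9, 116.9, 55.3, 74.2, 110.6, 95.9, 62.3, 30.8, 88.9, 22.4, 31.5, 65.1.
Season total = 821.8 DD.
Complete generations = ⌊821.8 / 119⌋ = 6.

6 generations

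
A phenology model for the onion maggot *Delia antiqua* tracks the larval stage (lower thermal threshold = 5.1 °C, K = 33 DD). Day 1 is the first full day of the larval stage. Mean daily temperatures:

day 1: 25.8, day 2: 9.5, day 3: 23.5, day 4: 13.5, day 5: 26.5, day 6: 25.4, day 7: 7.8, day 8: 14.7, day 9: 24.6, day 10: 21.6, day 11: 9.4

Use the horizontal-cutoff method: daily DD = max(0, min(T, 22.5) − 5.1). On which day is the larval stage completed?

day 3

Daily DD above 5.1 °C (capped at 17.4): 17.4, 4.4, 17.4, 8.4, 17.4, 17.4, 2.7, 9.6, 17.4, 16.5, 4.3.
Cumulative: 17.4, 21.8, 39.2, 47.6, 65.0, 82.4, 85.1, 94.7, 112.1, 128.6, 132.9.
The total first reaches 33 DD on day 3.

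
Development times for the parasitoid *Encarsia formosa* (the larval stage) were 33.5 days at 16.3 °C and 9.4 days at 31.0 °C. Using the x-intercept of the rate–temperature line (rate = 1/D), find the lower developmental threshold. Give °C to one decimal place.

10.6 °C

Equal thermal constants: D₁(T₁ − T_b) = D₂(T₂ − T_b).
33.5·(16.3 − T_b) = 9.4·(31.0 − T_b)
T_b = (33.5·16.3 − 9.4·31.0) / (33.5 − 9.4) = 254.65 / 24.1 = 10.566 °C ≈ 10.6 °C.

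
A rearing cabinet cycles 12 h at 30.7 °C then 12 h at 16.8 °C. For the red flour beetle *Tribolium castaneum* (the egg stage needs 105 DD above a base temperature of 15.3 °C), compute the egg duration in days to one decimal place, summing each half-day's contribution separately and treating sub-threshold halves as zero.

12.4 days

Day half: max(0, 30.7 − 15.3) × 0.5 = 15.4 × 0.5 = 7.70 DD.
Night half: max(0, 16.8 − 15.3) × 0.5 = 1.5 × 0.5 = 0.75 DD.
Per 24 h: 8.45 DD/day.
Duration = 105 / 8.45 = 12.426 ≈ 12.4 days.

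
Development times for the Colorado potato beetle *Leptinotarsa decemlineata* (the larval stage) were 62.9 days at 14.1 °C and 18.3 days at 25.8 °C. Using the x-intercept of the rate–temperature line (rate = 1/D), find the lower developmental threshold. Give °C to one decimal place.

Under the model K = D·(T − T_b), so D₁·(T₁ − T_b) = D₂·(T₂ − T_b).
62.9·(14.1 − T_b) = 18.3·(25.8 − T_b)
T_b = (62.9·14.1 − 18.3·25.8) / (62.9 − 18.3) = 414.75 / 44.6 = 9.299 °C ≈ 9.3 °C.

9.3 °C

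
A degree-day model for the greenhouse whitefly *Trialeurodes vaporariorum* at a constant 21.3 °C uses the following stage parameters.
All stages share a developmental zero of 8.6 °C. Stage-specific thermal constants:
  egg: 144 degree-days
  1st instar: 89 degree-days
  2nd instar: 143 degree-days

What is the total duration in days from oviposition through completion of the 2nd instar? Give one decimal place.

Daily accumulation at 21.3 °C = 21.3 − 8.6 = 12.7 DD/day.
Total K = 144 + 89 + 143 = 376 DD.
Total duration = 376 / 12.7 = 29.606 ≈ 29.6 days.

29.6 days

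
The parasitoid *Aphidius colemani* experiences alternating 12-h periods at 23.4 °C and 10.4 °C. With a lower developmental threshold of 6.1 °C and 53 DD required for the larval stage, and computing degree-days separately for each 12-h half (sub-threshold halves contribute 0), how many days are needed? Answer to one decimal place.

4.9 days

Day half: max(0, 23.4 − 6.1) × 0.5 = 17.3 × 0.5 = 8.65 DD.
Night half: max(0, 10.4 − 6.1) × 0.5 = 4.3 × 0.5 = 2.15 DD.
Per 24 h: 10.80 DD/day.
Duration = 53 / 10.80 = 4.907 ≈ 4.9 days.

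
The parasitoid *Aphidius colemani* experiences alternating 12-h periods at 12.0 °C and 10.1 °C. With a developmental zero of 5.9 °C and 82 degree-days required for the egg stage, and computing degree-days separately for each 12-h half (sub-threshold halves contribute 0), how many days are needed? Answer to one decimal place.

15.9 days

Day half: max(0, 12.0 − 5.9) × 0.5 = 6.1 × 0.5 = 3.05 DD.
Night half: max(0, 10.1 − 5.9) × 0.5 = 4.2 × 0.5 = 2.10 DD.
Per 24 h: 5.15 DD/day.
Duration = 82 / 5.15 = 15.922 ≈ 15.9 days.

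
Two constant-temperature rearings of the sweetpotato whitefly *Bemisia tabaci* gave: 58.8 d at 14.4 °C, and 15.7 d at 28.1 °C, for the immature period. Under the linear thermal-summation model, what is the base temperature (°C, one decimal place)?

9.4 °C

Linear rate model ⇒ the product D·(T − T_b) is constant across temperatures.
58.8·(14.4 − T_b) = 15.7·(28.1 − T_b)
T_b = (58.8·14.4 − 15.7·28.1) / (58.8 − 15.7) = 405.55 / 43.1 = 9.410 °C ≈ 9.4 °C.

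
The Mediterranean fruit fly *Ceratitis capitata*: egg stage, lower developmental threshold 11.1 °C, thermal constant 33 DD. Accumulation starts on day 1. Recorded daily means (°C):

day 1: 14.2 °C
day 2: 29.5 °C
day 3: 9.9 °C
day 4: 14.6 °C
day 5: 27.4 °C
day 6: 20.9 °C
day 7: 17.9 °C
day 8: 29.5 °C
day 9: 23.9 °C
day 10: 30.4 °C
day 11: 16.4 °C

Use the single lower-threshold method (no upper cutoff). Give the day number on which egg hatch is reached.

Daily DD above 11.1 °C: 3.1, 18.4, 0.0, 3.5, 16.3, 9.8, 6.8, 18.4, 12.8, 19.3, 5.3.
Cumulative: 3.1, 21.5, 21.5, 25.0, 41.3, 51.1, 57.9, 76.3, 89.1, 108.4, 113.7.
The total first reaches 33 DD on day 5.

day 5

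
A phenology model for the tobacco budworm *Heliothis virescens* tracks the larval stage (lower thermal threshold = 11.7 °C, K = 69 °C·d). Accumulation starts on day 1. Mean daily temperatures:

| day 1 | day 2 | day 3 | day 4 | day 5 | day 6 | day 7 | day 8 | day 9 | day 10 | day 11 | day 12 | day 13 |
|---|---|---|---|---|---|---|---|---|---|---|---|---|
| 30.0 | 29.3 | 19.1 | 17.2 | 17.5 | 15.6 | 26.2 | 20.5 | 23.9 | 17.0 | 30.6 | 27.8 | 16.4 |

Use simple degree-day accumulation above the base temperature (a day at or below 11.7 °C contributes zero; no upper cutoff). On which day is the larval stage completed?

day 7

Daily DD above 11.7 °C: 18.3, 17.6, 7.4, 5.5, 5.8, 3.9, 14.5, 8.8, 12.2, 5.3, 18.9, 16.1, 4.7.
Cumulative: 18.3, 35.9, 43.3, 48.8, 54.6, 58.5, 73.0, 81.8, 94.0, 99.3, 118.2, 134.3, 139.0.
The total first reaches 69 DD on day 7.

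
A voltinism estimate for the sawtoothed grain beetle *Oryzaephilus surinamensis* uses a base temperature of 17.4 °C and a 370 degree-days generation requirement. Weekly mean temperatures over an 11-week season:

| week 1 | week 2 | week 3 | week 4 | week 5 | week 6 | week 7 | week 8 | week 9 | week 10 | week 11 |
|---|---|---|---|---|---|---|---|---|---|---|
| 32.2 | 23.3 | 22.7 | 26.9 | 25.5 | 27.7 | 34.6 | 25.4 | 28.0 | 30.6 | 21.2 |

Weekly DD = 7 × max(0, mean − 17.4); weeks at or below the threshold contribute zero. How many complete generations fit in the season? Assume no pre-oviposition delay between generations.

2 generations

Weekly DD (7 × max(0, T̄ − 17.4)): 103.6, 41.3, 37.1, 66.5, 56.7, 72.1, 120.4, 56.0, 74.2, 92.4, 26.6.
Season total = 746.9 DD.
Complete generations = ⌊746.9 / 370⌋ = 2.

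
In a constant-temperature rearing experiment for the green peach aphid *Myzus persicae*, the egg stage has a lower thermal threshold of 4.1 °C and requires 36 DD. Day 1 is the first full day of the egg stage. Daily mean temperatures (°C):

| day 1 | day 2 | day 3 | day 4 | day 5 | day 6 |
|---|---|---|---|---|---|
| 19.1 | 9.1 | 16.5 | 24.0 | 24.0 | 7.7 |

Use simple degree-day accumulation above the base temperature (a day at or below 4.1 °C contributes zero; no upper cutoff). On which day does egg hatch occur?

Daily DD above 4.1 °C: 15.0, 5.0, 12.4, 19.9, 19.9, 3.6.
Cumulative: 15.0, 20.0, 32.4, 52.3, 72.2, 75.8.
The total first reaches 36 DD on day 4.

day 4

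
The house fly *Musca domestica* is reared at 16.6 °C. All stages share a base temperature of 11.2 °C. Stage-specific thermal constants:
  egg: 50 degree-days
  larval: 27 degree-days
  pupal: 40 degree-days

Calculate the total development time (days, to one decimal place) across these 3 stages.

21.7 days

Daily accumulation at 16.6 °C = 16.6 − 11.2 = 5.4 DD/day.
Total K = 50 + 27 + 40 = 117 DD.
Total duration = 117 / 5.4 = 21.667 ≈ 21.7 days.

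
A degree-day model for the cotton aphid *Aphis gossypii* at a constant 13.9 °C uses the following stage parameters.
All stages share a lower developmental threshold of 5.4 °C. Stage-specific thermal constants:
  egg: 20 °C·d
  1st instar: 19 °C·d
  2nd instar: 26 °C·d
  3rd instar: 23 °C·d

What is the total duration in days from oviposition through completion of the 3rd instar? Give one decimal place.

10.4 days

Daily accumulation at 13.9 °C = 13.9 − 5.4 = 8.5 DD/day.
Total K = 20 + 19 + 26 + 23 = 88 DD.
Total duration = 88 / 8.5 = 10.353 ≈ 10.4 days.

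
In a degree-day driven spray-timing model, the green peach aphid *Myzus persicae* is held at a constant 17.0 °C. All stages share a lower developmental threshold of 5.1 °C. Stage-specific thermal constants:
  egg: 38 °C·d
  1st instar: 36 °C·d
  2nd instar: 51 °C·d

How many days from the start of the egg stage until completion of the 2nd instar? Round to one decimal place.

10.5 days

Daily accumulation at 17.0 °C = 17.0 − 5.1 = 11.9 DD/day.
Total K = 38 + 36 + 51 = 125 DD.
Total duration = 125 / 11.9 = 10.504 ≈ 10.5 days.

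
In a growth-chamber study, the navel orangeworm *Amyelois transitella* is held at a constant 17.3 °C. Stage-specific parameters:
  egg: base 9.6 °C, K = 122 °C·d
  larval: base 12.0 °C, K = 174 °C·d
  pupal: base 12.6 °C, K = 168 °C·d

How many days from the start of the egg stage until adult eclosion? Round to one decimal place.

egg: 122 / (17.3 − 9.6) = 122 / 7.7 = 15.844 d.
larval: 174 / (17.3 − 12.0) = 174 / 5.3 = 32.830 d.
pupal: 168 / (17.3 − 12.6) = 168 / 4.7 = 35.745 d.
Sum = 84.419 ≈ 84.4 days.

84.4 days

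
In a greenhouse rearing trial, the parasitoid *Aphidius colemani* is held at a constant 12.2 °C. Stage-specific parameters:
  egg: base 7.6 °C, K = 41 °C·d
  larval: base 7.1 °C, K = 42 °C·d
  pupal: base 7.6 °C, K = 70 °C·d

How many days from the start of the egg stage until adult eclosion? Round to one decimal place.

egg: 41 / (12.2 − 7.6) = 41 / 4.6 = 8.913 d.
larval: 42 / (12.2 − 7.1) = 42 / 5.1 = 8.235 d.
pupal: 70 / (12.2 − 7.6) = 70 / 4.6 = 15.217 d.
Sum = 32.366 ≈ 32.4 days.

32.4 days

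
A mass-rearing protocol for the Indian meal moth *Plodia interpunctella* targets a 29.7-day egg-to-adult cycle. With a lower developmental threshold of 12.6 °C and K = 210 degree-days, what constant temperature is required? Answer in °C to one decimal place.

Required daily accumulation = 210 / 29.7 = 7.071 DD/day.
T = T_base + 7.071 = 12.6 + 7.071 = 19.671 ≈ 19.7 °C.

19.7 °C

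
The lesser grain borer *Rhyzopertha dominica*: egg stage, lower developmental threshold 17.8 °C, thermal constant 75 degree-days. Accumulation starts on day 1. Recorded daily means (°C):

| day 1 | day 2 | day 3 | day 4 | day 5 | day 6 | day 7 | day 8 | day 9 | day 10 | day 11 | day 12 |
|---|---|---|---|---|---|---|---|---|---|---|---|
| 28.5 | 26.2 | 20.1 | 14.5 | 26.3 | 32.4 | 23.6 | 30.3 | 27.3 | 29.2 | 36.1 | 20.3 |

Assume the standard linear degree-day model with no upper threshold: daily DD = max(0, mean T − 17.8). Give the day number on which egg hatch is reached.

day 10

Daily DD above 17.8 °C: 10.7, 8.4, 2.3, 0.0, 8.5, 14.6, 5.8, 12.5, 9.5, 11.4, 18.3, 2.5.
Cumulative: 10.7, 19.1, 21.4, 21.4, 29.9, 44.5, 50.3, 62.8, 72.3, 83.7, 102.0, 104.5.
The total first reaches 75 DD on day 10.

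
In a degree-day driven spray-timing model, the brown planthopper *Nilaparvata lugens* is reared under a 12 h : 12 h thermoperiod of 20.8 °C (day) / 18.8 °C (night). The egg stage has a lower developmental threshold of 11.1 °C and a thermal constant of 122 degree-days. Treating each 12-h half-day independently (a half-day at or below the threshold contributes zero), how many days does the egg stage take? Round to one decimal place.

Day half: max(0, 20.8 − 11.1) × 0.5 = 9.7 × 0.5 = 4.85 DD.
Night half: max(0, 18.8 − 11.1) × 0.5 = 7.7 × 0.5 = 3.85 DD.
Per 24 h: 8.70 DD/day.
Duration = 122 / 8.70 = 14.023 ≈ 14.0 days.

14.0 days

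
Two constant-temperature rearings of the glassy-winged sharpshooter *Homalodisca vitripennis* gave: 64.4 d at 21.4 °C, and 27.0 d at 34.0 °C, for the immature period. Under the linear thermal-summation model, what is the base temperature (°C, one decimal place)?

12.3 °C

Under the model K = D·(T − T_b), so D₁·(T₁ − T_b) = D₂·(T₂ − T_b).
64.4·(21.4 − T_b) = 27.0·(34.0 − T_b)
T_b = (64.4·21.4 − 27.0·34.0) / (64.4 − 27.0) = 460.16 / 37.4 = 12.304 °C ≈ 12.3 °C.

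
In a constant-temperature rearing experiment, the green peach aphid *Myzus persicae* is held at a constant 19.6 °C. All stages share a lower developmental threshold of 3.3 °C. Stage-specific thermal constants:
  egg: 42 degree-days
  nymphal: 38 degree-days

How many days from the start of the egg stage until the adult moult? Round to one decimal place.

4.9 days

Daily accumulation at 19.6 °C = 19.6 − 3.3 = 16.3 DD/day.
Total K = 42 + 38 = 80 DD.
Total duration = 80 / 16.3 = 4.908 ≈ 4.9 days.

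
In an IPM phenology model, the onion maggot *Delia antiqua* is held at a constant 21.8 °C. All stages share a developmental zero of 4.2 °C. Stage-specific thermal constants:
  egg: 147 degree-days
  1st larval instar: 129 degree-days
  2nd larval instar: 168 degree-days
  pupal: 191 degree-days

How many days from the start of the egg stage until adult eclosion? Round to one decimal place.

36.1 days

Daily accumulation at 21.8 °C = 21.8 − 4.2 = 17.6 DD/day.
Total K = 147 + 129 + 168 + 191 = 635 DD.
Total duration = 635 / 17.6 = 36.080 ≈ 36.1 days.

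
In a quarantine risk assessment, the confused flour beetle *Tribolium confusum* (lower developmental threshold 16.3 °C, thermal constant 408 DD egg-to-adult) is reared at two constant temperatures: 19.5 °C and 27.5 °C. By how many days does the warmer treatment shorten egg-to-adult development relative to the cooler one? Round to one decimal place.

91.1 days

At 19.5 °C: 408 / (19.5 − 16.3) = 408 / 3.2 = 127.500 d.
At 27.5 °C: 408 / (27.5 − 16.3) = 408 / 11.2 = 36.429 d.
Difference = |127.500 − 36.429| = 91.071 ≈ 91.1 days.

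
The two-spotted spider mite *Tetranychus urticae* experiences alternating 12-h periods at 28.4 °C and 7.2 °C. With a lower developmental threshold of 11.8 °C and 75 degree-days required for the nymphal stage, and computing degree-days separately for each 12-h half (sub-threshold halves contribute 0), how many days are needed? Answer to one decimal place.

9.0 days

Day half: max(0, 28.4 − 11.8) × 0.5 = 16.6 × 0.5 = 8.30 DD.
Night half: max(0, 7.2 − 11.8) × 0.5 = 0.0 × 0.5 = 0.00 DD.
Per 24 h: 8.30 DD/day.
Duration = 75 / 8.30 = 9.036 ≈ 9.0 days.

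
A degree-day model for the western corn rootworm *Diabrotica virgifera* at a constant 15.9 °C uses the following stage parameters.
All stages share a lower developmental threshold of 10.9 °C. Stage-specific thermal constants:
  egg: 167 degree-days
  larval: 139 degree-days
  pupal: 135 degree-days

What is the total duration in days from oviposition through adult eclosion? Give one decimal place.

88.2 days

Daily accumulation at 15.9 °C = 15.9 − 10.9 = 5.0 DD/day.
Total K = 167 + 139 + 135 = 441 DD.
Total duration = 441 / 5.0 = 88.200 ≈ 88.2 days.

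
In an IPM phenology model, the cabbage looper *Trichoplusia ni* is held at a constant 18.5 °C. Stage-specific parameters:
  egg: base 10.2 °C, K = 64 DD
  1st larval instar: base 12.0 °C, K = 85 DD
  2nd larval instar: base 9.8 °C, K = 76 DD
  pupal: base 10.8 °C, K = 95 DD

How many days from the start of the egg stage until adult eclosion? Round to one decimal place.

egg: 64 / (18.5 − 10.2) = 64 / 8.3 = 7.711 d.
1st larval instar: 85 / (18.5 − 12.0) = 85 / 6.5 = 13.077 d.
2nd larval instar: 76 / (18.5 − 9.8) = 76 / 8.7 = 8.736 d.
pupal: 95 / (18.5 − 10.8) = 95 / 7.7 = 12.338 d.
Sum = 41.861 ≈ 41.9 days.

41.9 days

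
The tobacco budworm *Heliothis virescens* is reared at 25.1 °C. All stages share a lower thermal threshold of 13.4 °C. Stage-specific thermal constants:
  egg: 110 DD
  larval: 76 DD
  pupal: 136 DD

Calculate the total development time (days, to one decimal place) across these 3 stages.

27.5 days

Daily accumulation at 25.1 °C = 25.1 − 13.4 = 11.7 DD/day.
Total K = 110 + 76 + 136 = 322 DD.
Total duration = 322 / 11.7 = 27.521 ≈ 27.5 days.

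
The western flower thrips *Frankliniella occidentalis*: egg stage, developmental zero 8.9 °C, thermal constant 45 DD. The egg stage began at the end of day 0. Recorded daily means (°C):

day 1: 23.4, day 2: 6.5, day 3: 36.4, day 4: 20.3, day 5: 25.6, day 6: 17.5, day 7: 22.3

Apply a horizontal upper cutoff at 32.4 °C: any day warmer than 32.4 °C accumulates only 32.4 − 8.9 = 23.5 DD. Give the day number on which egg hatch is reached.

Daily DD above 8.9 °C (capped at 23.5): 14.5, 0.0, 23.5, 11.4, 16.7, 8.6, 13.4.
Cumulative: 14.5, 14.5, 38.0, 49.4, 66.1, 74.7, 88.1.
The total first reaches 45 DD on day 4.

day 4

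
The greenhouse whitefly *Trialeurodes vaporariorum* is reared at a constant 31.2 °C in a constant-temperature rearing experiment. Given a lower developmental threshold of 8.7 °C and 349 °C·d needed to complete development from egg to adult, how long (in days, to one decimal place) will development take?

Daily accumulation = 31.2 − 8.7 = 22.5 DD/day.
Duration = 349 / 22.5 = 15.511 ≈ 15.5 days.

15.5 days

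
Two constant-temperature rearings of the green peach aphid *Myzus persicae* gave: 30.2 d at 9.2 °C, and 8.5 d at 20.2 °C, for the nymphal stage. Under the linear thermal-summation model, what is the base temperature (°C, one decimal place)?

4.9 °C

Linear rate model ⇒ the product D·(T − T_b) is constant across temperatures.
30.2·(9.2 − T_b) = 8.5·(20.2 − T_b)
T_b = (30.2·9.2 − 8.5·20.2) / (30.2 − 8.5) = 106.14 / 21.7 = 4.891 °C ≈ 4.9 °C.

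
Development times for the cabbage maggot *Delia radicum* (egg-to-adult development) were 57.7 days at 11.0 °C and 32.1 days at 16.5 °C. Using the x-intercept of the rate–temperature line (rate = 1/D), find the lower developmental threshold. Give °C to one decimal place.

Under the model K = D·(T − T_b), so D₁·(T₁ − T_b) = D₂·(T₂ − T_b).
57.7·(11.0 − T_b) = 32.1·(16.5 − T_b)
T_b = (57.7·11.0 − 32.1·16.5) / (57.7 − 32.1) = 105.05 / 25.6 = 4.104 °C ≈ 4.1 °C.

4.1 °C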